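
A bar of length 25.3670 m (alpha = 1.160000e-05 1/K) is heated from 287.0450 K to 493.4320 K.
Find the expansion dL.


dT = 206.3870 K
dL = 1.160000e-05 * 25.3670 * 206.3870 = 0.060731 m
L_final = 25.427731 m

dL = 0.060731 m


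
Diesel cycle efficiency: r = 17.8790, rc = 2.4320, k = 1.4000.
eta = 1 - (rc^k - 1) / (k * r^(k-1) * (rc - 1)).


r^(k-1) = 3.1691
rc^k = 3.4702
eta = 0.6112 = 61.1209%

61.1209%


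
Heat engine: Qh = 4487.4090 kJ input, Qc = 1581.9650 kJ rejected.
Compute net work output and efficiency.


W = 4487.4090 - 1581.9650 = 2905.4440 kJ
eta = 2905.4440 / 4487.4090 = 0.6475 = 64.7466%

W = 2905.4440 kJ, eta = 64.7466%


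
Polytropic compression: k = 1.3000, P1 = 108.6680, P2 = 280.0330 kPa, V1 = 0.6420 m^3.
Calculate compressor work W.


(k-1)/k = 0.2308
(P2/P1)^exp = 1.2441
W = 4.3333 * 108.6680 * 0.6420 * (1.2441 - 1) = 73.8085 kJ

73.8085 kJ


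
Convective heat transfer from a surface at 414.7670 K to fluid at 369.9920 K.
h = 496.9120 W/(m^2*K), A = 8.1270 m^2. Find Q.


dT = 44.7750 K
Q = 496.9120 * 8.1270 * 44.7750 = 180819.5312 W

180819.5312 W


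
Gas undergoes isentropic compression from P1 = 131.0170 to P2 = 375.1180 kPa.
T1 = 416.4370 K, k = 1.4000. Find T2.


(k-1)/k = 0.2857
(P2/P1)^exp = 1.3506
T2 = 416.4370 * 1.3506 = 562.4386 K

562.4386 K


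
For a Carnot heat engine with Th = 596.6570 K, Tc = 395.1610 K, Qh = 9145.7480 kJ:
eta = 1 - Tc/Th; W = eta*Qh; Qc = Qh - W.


eta = 1 - 395.1610/596.6570 = 0.3377
W = 0.3377 * 9145.7480 = 3088.5947 kJ
Qc = 9145.7480 - 3088.5947 = 6057.1533 kJ

eta = 33.7708%, W = 3088.5947 kJ, Qc = 6057.1533 kJ


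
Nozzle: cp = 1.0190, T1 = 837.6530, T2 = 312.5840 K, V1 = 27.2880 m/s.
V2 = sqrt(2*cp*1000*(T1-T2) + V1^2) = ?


dT = 525.0690 K
2*cp*1000*dT = 1070090.6220
V1^2 = 744.6349
V2 = sqrt(1070835.2569) = 1034.8117 m/s

1034.8117 m/s


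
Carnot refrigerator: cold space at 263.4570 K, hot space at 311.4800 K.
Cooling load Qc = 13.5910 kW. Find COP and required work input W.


COP = 263.4570 / 48.0230 = 5.4861
W = 13.5910 / 5.4861 = 2.4774 kW

COP = 5.4861, W = 2.4774 kW


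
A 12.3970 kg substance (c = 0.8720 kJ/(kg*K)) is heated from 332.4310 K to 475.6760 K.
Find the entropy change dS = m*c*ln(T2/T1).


T2/T1 = 1.4309
ln(T2/T1) = 0.3583
dS = 12.3970 * 0.8720 * 0.3583 = 3.8733 kJ/K

3.8733 kJ/K


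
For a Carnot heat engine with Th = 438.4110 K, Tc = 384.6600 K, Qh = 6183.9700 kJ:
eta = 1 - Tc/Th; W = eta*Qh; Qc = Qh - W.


eta = 1 - 384.6600/438.4110 = 0.1226
W = 0.1226 * 6183.9700 = 758.1803 kJ
Qc = 6183.9700 - 758.1803 = 5425.7897 kJ

eta = 12.2604%, W = 758.1803 kJ, Qc = 5425.7897 kJ


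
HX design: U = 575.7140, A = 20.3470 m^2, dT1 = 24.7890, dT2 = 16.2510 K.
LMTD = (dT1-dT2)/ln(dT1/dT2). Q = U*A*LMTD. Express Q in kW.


LMTD = 20.2205 K
Q = 575.7140 * 20.3470 * 20.2205 = 236863.5497 W = 236.8635 kW

236.8635 kW


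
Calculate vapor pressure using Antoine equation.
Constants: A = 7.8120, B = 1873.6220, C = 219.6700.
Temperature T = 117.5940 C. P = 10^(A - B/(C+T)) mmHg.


C+T = 337.2640
B/(C+T) = 5.5554
log10(P) = 7.8120 - 5.5554 = 2.2566
P = 10^2.2566 = 180.5688 mmHg

180.5688 mmHg


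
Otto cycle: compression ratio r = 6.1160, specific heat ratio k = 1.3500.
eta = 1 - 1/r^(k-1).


r^(k-1) = 1.8848
eta = 1 - 1/1.8848 = 0.4694 = 46.9438%

46.9438%


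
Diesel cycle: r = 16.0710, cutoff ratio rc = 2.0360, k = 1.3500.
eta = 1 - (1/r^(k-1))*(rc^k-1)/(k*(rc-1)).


r^(k-1) = 2.6431
rc^k = 2.6113
eta = 0.5641 = 56.4130%

56.4130%


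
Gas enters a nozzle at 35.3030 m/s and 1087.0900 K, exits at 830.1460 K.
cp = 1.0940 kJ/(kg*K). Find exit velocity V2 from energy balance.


dT = 256.9440 K
2*cp*1000*dT = 562193.4720
V1^2 = 1246.3018
V2 = sqrt(563439.7738) = 750.6263 m/s

750.6263 m/s


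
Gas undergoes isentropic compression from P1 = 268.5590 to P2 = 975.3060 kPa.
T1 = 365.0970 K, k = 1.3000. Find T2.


(k-1)/k = 0.2308
(P2/P1)^exp = 1.3466
T2 = 365.0970 * 1.3466 = 491.6572 K

491.6572 K


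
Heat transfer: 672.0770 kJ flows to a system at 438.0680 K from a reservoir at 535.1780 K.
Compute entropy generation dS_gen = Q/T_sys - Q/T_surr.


dS_sys = 672.0770/438.0680 = 1.5342 kJ/K
dS_surr = -672.0770/535.1780 = -1.2558 kJ/K
dS_gen = 1.5342 - 1.2558 = 0.2784 kJ/K (irreversible)

dS_gen = 0.2784 kJ/K, irreversible


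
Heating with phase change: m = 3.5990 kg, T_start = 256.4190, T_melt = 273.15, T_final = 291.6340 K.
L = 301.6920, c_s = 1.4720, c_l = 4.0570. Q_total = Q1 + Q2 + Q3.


Q1 (sensible, solid) = 3.5990 * 1.4720 * 16.7310 = 88.6363 kJ
Q2 (latent) = 3.5990 * 301.6920 = 1085.7895 kJ
Q3 (sensible, liquid) = 3.5990 * 4.0570 * 18.4840 = 269.8875 kJ
Q_total = 1444.3133 kJ

1444.3133 kJ


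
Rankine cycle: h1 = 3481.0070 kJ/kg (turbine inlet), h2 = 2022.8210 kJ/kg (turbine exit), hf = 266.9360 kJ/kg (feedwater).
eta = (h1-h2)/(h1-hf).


W = 1458.1860 kJ/kg
Q_in = 3214.0710 kJ/kg
eta = 0.4537 = 45.3688%

eta = 45.3688%


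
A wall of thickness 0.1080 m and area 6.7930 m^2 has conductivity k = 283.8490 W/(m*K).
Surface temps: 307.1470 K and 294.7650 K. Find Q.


dT = 12.3820 K
Q = 283.8490 * 6.7930 * 12.3820 / 0.1080 = 221062.9836 W

221062.9836 W


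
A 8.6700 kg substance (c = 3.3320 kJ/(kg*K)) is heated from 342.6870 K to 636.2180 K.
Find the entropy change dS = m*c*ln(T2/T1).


T2/T1 = 1.8566
ln(T2/T1) = 0.6187
dS = 8.6700 * 3.3320 * 0.6187 = 17.8740 kJ/K

17.8740 kJ/K


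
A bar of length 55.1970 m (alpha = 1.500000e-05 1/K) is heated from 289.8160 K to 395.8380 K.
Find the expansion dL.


dT = 106.0220 K
dL = 1.500000e-05 * 55.1970 * 106.0220 = 0.087781 m
L_final = 55.284781 m

dL = 0.087781 m


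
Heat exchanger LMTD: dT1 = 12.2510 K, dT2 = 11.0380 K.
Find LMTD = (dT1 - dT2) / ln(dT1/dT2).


dT1/dT2 = 1.1099
ln(dT1/dT2) = 0.1043
LMTD = 1.2130 / 0.1043 = 11.6340 K

11.6340 K


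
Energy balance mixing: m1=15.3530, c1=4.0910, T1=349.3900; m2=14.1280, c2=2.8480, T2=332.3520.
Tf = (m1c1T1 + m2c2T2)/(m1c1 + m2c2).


num = 35317.5754
den = 103.0457
Tf = 342.7371 K

342.7371 K


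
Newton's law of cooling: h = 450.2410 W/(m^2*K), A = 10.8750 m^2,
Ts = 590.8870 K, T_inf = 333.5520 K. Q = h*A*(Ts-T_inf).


dT = 257.3350 K
Q = 450.2410 * 10.8750 * 257.3350 = 1260007.5991 W

1260007.5991 W


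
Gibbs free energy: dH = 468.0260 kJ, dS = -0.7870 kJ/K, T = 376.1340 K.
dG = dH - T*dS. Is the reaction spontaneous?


T*dS = 376.1340 * -0.7870 = -296.0175 kJ
dG = 468.0260 + 296.0175 = 764.0435 kJ (non-spontaneous)

dG = 764.0435 kJ, non-spontaneous


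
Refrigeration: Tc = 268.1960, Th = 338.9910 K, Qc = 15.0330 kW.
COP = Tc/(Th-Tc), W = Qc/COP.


COP = 268.1960 / 70.7950 = 3.7883
W = 15.0330 / 3.7883 = 3.9682 kW

COP = 3.7883, W = 3.9682 kW


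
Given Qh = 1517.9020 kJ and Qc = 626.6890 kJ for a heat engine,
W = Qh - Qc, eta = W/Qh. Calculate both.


W = 1517.9020 - 626.6890 = 891.2130 kJ
eta = 891.2130 / 1517.9020 = 0.5871 = 58.7135%

W = 891.2130 kJ, eta = 58.7135%


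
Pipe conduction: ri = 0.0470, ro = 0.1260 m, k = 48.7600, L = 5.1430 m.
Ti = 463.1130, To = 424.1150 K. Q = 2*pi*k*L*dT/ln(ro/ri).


dT = 38.9980 K
ln(ro/ri) = 0.9861
Q = 2*pi*48.7600*5.1430*38.9980 / 0.9861 = 62311.2348 W

62311.2348 W


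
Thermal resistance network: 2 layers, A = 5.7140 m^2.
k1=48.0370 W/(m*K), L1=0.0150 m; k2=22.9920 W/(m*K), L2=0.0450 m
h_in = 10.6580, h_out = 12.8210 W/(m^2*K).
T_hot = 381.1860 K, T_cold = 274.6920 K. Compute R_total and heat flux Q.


R_conv_in = 1/(10.6580*5.7140) = 0.0164
R_1 = 0.0150/(48.0370*5.7140) = 5.4648e-05
R_2 = 0.0450/(22.9920*5.7140) = 0.0003
R_conv_out = 1/(12.8210*5.7140) = 0.0137
R_total = 0.0305 K/W
Q = 106.4940 / 0.0305 = 3495.3022 W

R_total = 0.0305 K/W, Q = 3495.3022 W


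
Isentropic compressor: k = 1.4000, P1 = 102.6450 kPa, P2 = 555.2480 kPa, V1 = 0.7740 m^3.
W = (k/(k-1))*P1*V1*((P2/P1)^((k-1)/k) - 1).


(k-1)/k = 0.2857
(P2/P1)^exp = 1.6198
W = 3.5000 * 102.6450 * 0.7740 * (1.6198 - 1) = 172.3550 kJ

172.3550 kJ


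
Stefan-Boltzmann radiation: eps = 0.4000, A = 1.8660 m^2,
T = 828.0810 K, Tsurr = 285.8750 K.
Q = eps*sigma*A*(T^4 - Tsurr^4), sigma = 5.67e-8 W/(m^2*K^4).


T^4 = 4.7021e+11
Tsurr^4 = 6.6789e+09
Q = 0.4000 * 5.67e-8 * 1.8660 * 4.6353e+11 = 19617.0176 W

19617.0176 W


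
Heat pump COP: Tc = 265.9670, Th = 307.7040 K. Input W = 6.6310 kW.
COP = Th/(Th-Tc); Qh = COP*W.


COP = 307.7040 / 41.7370 = 7.3725
Qh = 7.3725 * 6.6310 = 48.8867 kW

COP = 7.3725, Qh = 48.8867 kW


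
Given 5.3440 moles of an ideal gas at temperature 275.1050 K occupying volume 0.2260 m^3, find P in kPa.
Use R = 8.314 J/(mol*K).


P = nRT/V = 5.3440 * 8.314 * 275.1050 / 0.2260
= 12222.9196 / 0.2260 = 54083.7148 Pa = 54.0837 kPa

54.0837 kPa


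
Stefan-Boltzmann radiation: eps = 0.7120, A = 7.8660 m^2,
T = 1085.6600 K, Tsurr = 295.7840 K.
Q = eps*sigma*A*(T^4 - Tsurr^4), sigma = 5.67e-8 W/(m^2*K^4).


T^4 = 1.3892e+12
Tsurr^4 = 7.6542e+09
Q = 0.7120 * 5.67e-8 * 7.8660 * 1.3816e+12 = 438725.5423 W

438725.5423 W


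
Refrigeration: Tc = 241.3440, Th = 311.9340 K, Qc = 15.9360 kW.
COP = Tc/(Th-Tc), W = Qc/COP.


COP = 241.3440 / 70.5900 = 3.4190
W = 15.9360 / 3.4190 = 4.6611 kW

COP = 3.4190, W = 4.6611 kW


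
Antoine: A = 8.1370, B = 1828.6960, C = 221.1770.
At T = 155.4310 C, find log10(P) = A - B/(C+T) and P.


C+T = 376.6080
B/(C+T) = 4.8557
log10(P) = 8.1370 - 4.8557 = 3.2813
P = 10^3.2813 = 1911.1667 mmHg

1911.1667 mmHg


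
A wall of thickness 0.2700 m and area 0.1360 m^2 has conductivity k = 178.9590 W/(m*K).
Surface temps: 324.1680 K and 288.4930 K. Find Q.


dT = 35.6750 K
Q = 178.9590 * 0.1360 * 35.6750 / 0.2700 = 3215.8269 W

3215.8269 W


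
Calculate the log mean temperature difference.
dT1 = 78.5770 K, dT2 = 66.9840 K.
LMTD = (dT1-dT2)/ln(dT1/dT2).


dT1/dT2 = 1.1731
ln(dT1/dT2) = 0.1596
LMTD = 11.5930 / 0.1596 = 72.6264 K

72.6264 K


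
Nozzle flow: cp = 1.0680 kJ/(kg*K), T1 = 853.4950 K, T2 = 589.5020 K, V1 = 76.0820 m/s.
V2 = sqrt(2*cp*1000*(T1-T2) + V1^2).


dT = 263.9930 K
2*cp*1000*dT = 563889.0480
V1^2 = 5788.4707
V2 = sqrt(569677.5187) = 754.7698 m/s

754.7698 m/s


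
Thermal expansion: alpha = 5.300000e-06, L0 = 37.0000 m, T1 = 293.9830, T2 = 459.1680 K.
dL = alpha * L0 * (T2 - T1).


dT = 165.1850 K
dL = 5.300000e-06 * 37.0000 * 165.1850 = 0.032393 m
L_final = 37.032393 m

dL = 0.032393 m


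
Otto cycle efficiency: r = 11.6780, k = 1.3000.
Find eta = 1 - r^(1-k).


r^(k-1) = 2.0903
eta = 1 - 1/2.0903 = 0.5216 = 52.1602%

52.1602%


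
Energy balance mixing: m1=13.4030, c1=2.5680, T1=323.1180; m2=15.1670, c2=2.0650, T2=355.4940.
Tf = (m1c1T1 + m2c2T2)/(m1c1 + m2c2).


num = 22255.3880
den = 65.7388
Tf = 338.5429 K

338.5429 K


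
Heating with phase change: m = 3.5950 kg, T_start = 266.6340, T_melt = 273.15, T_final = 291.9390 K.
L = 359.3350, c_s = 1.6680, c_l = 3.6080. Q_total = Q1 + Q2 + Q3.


Q1 (sensible, solid) = 3.5950 * 1.6680 * 6.5160 = 39.0729 kJ
Q2 (latent) = 3.5950 * 359.3350 = 1291.8093 kJ
Q3 (sensible, liquid) = 3.5950 * 3.6080 * 18.7890 = 243.7076 kJ
Q_total = 1574.5899 kJ

1574.5899 kJ


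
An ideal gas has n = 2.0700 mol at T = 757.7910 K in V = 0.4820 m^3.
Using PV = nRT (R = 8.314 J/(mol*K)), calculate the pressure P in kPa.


P = nRT/V = 2.0700 * 8.314 * 757.7910 / 0.4820
= 13041.5680 / 0.4820 = 27057.1949 Pa = 27.0572 kPa

27.0572 kPa


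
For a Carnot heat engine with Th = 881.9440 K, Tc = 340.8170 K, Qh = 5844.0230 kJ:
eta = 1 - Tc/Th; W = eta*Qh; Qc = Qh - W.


eta = 1 - 340.8170/881.9440 = 0.6136
W = 0.6136 * 5844.0230 = 3585.6683 kJ
Qc = 5844.0230 - 3585.6683 = 2258.3547 kJ

eta = 61.3562%, W = 3585.6683 kJ, Qc = 2258.3547 kJ


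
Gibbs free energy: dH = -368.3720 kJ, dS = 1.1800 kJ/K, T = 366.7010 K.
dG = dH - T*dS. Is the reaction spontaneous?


T*dS = 366.7010 * 1.1800 = 432.7072 kJ
dG = -368.3720 - 432.7072 = -801.0792 kJ (spontaneous)

dG = -801.0792 kJ, spontaneous


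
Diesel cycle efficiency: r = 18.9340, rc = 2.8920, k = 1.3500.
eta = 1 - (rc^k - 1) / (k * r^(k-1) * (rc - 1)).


r^(k-1) = 2.7992
rc^k = 4.1939
eta = 0.5533 = 55.3284%

55.3284%


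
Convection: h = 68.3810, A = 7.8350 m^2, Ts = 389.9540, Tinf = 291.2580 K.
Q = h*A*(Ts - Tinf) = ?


dT = 98.6960 K
Q = 68.3810 * 7.8350 * 98.6960 = 52877.8758 W

52877.8758 W


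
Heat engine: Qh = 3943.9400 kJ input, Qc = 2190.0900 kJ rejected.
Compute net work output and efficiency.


W = 3943.9400 - 2190.0900 = 1753.8500 kJ
eta = 1753.8500 / 3943.9400 = 0.4447 = 44.4695%

W = 1753.8500 kJ, eta = 44.4695%


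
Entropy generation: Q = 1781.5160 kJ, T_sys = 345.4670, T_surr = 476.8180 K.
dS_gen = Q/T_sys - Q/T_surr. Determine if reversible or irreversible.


dS_sys = 1781.5160/345.4670 = 5.1568 kJ/K
dS_surr = -1781.5160/476.8180 = -3.7363 kJ/K
dS_gen = 5.1568 - 3.7363 = 1.4206 kJ/K (irreversible)

dS_gen = 1.4206 kJ/K, irreversible


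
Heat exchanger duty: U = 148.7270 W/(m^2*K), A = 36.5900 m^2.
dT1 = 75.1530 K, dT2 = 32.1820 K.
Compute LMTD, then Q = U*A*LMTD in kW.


LMTD = 50.6663 K
Q = 148.7270 * 36.5900 * 50.6663 = 275721.7495 W = 275.7217 kW

275.7217 kW


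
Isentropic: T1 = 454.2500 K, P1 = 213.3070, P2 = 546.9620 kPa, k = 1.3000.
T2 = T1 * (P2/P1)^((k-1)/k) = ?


(k-1)/k = 0.2308
(P2/P1)^exp = 1.2427
T2 = 454.2500 * 1.2427 = 564.5059 K

564.5059 K


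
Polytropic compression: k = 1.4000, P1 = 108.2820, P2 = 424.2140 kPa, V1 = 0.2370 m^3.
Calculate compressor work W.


(k-1)/k = 0.2857
(P2/P1)^exp = 1.4772
W = 3.5000 * 108.2820 * 0.2370 * (1.4772 - 1) = 42.8613 kJ

42.8613 kJ


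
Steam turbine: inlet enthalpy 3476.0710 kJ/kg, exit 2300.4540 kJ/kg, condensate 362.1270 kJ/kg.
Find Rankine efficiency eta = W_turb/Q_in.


W = 1175.6170 kJ/kg
Q_in = 3113.9440 kJ/kg
eta = 0.3775 = 37.7533%

eta = 37.7533%


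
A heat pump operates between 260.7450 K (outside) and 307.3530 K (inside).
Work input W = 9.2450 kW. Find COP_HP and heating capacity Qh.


COP = 307.3530 / 46.6080 = 6.5944
Qh = 6.5944 * 9.2450 = 60.9655 kW

COP = 6.5944, Qh = 60.9655 kW


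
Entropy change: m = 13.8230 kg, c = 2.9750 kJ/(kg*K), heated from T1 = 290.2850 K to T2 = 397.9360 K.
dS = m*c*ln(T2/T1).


T2/T1 = 1.3708
ln(T2/T1) = 0.3154
dS = 13.8230 * 2.9750 * 0.3154 = 12.9715 kJ/K

12.9715 kJ/K


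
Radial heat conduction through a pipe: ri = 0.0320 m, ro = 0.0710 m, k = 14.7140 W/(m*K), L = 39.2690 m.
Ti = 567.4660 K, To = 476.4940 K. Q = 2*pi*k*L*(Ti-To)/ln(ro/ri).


dT = 90.9720 K
ln(ro/ri) = 0.7969
Q = 2*pi*14.7140*39.2690*90.9720 / 0.7969 = 414419.7205 W

414419.7205 W


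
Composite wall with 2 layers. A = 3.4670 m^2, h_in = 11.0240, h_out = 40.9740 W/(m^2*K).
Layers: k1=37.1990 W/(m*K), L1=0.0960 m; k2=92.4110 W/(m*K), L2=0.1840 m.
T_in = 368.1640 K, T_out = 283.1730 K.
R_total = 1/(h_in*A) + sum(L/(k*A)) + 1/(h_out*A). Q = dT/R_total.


R_conv_in = 1/(11.0240*3.4670) = 0.0262
R_1 = 0.0960/(37.1990*3.4670) = 0.0007
R_2 = 0.1840/(92.4110*3.4670) = 0.0006
R_conv_out = 1/(40.9740*3.4670) = 0.0070
R_total = 0.0345 K/W
Q = 84.9910 / 0.0345 = 2461.9179 W

R_total = 0.0345 K/W, Q = 2461.9179 W


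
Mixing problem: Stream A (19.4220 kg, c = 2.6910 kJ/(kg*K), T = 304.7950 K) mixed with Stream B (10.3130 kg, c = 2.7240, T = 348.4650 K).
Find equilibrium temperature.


num = 25719.2814
den = 80.3572
Tf = 320.0619 K

320.0619 K


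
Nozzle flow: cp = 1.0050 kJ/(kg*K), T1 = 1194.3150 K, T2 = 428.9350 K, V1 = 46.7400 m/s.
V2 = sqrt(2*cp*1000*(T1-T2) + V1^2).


dT = 765.3800 K
2*cp*1000*dT = 1538413.8000
V1^2 = 2184.6276
V2 = sqrt(1540598.4276) = 1241.2085 m/s

1241.2085 m/s


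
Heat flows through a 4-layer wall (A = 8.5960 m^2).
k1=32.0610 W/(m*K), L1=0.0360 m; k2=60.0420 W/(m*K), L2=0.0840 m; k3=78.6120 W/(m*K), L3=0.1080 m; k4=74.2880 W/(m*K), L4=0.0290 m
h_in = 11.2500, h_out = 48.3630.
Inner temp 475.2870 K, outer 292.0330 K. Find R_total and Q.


R_conv_in = 1/(11.2500*8.5960) = 0.0103
R_1 = 0.0360/(32.0610*8.5960) = 0.0001
R_2 = 0.0840/(60.0420*8.5960) = 0.0002
R_3 = 0.1080/(78.6120*8.5960) = 0.0002
R_4 = 0.0290/(74.2880*8.5960) = 4.5413e-05
R_conv_out = 1/(48.3630*8.5960) = 0.0024
R_total = 0.0132 K/W
Q = 183.2540 / 0.0132 = 13835.9642 W

R_total = 0.0132 K/W, Q = 13835.9642 W


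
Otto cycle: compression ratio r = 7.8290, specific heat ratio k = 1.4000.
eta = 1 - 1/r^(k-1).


r^(k-1) = 2.2776
eta = 1 - 1/2.2776 = 0.5609 = 56.0946%

56.0946%


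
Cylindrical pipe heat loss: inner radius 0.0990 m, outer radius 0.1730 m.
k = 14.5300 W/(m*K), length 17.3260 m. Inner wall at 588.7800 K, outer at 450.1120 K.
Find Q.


dT = 138.6680 K
ln(ro/ri) = 0.5582
Q = 2*pi*14.5300*17.3260*138.6680 / 0.5582 = 392963.4849 W

392963.4849 W


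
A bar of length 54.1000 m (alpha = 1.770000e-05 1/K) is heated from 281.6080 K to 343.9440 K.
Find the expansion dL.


dT = 62.3360 K
dL = 1.770000e-05 * 54.1000 * 62.3360 = 0.059691 m
L_final = 54.159691 m

dL = 0.059691 m


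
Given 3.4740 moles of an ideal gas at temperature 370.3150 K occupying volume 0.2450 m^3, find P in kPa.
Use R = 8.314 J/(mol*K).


P = nRT/V = 3.4740 * 8.314 * 370.3150 / 0.2450
= 10695.7474 / 0.2450 = 43656.1119 Pa = 43.6561 kPa

43.6561 kPa


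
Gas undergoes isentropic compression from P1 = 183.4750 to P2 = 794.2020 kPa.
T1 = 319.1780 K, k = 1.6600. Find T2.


(k-1)/k = 0.3976
(P2/P1)^exp = 1.7906
T2 = 319.1780 * 1.7906 = 571.5329 K

571.5329 K


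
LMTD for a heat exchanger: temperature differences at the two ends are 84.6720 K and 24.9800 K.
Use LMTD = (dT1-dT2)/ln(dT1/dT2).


dT1/dT2 = 3.3896
ln(dT1/dT2) = 1.2207
LMTD = 59.6920 / 1.2207 = 48.8994 K

48.8994 K


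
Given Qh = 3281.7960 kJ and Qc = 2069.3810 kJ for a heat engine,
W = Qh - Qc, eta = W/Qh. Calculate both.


W = 3281.7960 - 2069.3810 = 1212.4150 kJ
eta = 1212.4150 / 3281.7960 = 0.3694 = 36.9436%

W = 1212.4150 kJ, eta = 36.9436%


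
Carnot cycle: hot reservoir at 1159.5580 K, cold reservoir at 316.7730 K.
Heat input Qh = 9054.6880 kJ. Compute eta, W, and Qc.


eta = 1 - 316.7730/1159.5580 = 0.7268
W = 0.7268 * 9054.6880 = 6581.0897 kJ
Qc = 9054.6880 - 6581.0897 = 2473.5983 kJ

eta = 72.6816%, W = 6581.0897 kJ, Qc = 2473.5983 kJ


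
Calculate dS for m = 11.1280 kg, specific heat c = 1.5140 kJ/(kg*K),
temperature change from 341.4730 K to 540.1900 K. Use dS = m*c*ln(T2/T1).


T2/T1 = 1.5819
ln(T2/T1) = 0.4587
dS = 11.1280 * 1.5140 * 0.4587 = 7.7273 kJ/K

7.7273 kJ/K


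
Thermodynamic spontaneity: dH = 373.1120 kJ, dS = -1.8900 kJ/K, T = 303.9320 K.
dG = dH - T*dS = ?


T*dS = 303.9320 * -1.8900 = -574.4315 kJ
dG = 373.1120 + 574.4315 = 947.5435 kJ (non-spontaneous)

dG = 947.5435 kJ, non-spontaneous


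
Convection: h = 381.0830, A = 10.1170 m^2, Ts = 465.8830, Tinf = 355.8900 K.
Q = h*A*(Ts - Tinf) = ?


dT = 109.9930 K
Q = 381.0830 * 10.1170 * 109.9930 = 424068.8503 W

424068.8503 W


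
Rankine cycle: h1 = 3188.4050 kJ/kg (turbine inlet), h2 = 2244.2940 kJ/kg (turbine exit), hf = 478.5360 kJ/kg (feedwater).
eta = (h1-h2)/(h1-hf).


W = 944.1110 kJ/kg
Q_in = 2709.8690 kJ/kg
eta = 0.3484 = 34.8397%

eta = 34.8397%


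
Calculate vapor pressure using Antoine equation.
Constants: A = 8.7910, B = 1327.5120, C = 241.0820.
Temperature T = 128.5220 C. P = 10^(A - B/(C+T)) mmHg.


C+T = 369.6040
B/(C+T) = 3.5917
log10(P) = 8.7910 - 3.5917 = 5.1993
P = 10^5.1993 = 158228.8329 mmHg

158228.8329 mmHg


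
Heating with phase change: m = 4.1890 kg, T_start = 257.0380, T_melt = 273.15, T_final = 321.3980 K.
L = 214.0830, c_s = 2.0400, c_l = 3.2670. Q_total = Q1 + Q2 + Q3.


Q1 (sensible, solid) = 4.1890 * 2.0400 * 16.1120 = 137.6861 kJ
Q2 (latent) = 4.1890 * 214.0830 = 896.7937 kJ
Q3 (sensible, liquid) = 4.1890 * 3.2670 * 48.2480 = 660.2962 kJ
Q_total = 1694.7760 kJ

1694.7760 kJ


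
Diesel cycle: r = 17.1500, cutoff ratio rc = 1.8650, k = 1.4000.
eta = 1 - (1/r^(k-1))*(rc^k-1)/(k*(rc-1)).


r^(k-1) = 3.1168
rc^k = 2.3930
eta = 0.6309 = 63.0925%

63.0925%


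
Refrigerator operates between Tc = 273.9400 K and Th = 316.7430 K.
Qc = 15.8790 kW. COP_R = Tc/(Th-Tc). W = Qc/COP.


COP = 273.9400 / 42.8030 = 6.4000
W = 15.8790 / 6.4000 = 2.4811 kW

COP = 6.4000, W = 2.4811 kW


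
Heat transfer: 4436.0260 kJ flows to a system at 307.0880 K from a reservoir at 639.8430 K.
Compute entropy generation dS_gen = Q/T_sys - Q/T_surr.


dS_sys = 4436.0260/307.0880 = 14.4455 kJ/K
dS_surr = -4436.0260/639.8430 = -6.9330 kJ/K
dS_gen = 14.4455 - 6.9330 = 7.5125 kJ/K (irreversible)

dS_gen = 7.5125 kJ/K, irreversible


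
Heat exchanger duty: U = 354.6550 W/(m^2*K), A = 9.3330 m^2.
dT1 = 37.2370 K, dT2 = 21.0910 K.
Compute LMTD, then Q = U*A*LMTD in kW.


LMTD = 28.4032 K
Q = 354.6550 * 9.3330 * 28.4032 = 94014.5515 W = 94.0146 kW

94.0146 kW


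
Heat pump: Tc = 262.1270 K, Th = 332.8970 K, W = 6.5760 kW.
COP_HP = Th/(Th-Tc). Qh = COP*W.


COP = 332.8970 / 70.7700 = 4.7039
Qh = 4.7039 * 6.5760 = 30.9330 kW

COP = 4.7039, Qh = 30.9330 kW


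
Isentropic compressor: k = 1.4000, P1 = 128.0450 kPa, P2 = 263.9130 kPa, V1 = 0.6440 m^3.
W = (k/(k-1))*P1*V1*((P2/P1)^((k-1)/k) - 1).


(k-1)/k = 0.2857
(P2/P1)^exp = 1.2295
W = 3.5000 * 128.0450 * 0.6440 * (1.2295 - 1) = 66.2481 kJ

66.2481 kJ


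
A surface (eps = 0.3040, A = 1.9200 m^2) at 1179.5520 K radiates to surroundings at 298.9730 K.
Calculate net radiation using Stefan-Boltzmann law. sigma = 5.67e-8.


T^4 = 1.9358e+12
Tsurr^4 = 7.9897e+09
Q = 0.3040 * 5.67e-8 * 1.9200 * 1.9278e+12 = 63801.3827 W

63801.3827 W


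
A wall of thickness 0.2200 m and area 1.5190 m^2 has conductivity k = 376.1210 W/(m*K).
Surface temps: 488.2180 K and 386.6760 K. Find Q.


dT = 101.5420 K
Q = 376.1210 * 1.5190 * 101.5420 / 0.2200 = 263698.9426 W

263698.9426 W


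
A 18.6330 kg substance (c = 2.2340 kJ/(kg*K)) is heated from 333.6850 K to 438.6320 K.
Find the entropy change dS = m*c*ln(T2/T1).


T2/T1 = 1.3145
ln(T2/T1) = 0.2735
dS = 18.6330 * 2.2340 * 0.2735 = 11.3832 kJ/K

11.3832 kJ/K


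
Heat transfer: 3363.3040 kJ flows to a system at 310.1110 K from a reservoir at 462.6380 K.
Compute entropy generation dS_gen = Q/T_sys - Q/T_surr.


dS_sys = 3363.3040/310.1110 = 10.8455 kJ/K
dS_surr = -3363.3040/462.6380 = -7.2698 kJ/K
dS_gen = 10.8455 - 7.2698 = 3.5756 kJ/K (irreversible)

dS_gen = 3.5756 kJ/K, irreversible


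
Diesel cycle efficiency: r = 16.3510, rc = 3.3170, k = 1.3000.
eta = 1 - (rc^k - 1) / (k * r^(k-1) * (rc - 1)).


r^(k-1) = 2.3124
rc^k = 4.7530
eta = 0.4612 = 46.1175%

46.1175%


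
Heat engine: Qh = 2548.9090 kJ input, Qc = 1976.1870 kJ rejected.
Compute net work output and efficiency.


W = 2548.9090 - 1976.1870 = 572.7220 kJ
eta = 572.7220 / 2548.9090 = 0.2247 = 22.4693%

W = 572.7220 kJ, eta = 22.4693%


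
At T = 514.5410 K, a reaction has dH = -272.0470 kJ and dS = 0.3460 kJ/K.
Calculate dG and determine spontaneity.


T*dS = 514.5410 * 0.3460 = 178.0312 kJ
dG = -272.0470 - 178.0312 = -450.0782 kJ (spontaneous)

dG = -450.0782 kJ, spontaneous


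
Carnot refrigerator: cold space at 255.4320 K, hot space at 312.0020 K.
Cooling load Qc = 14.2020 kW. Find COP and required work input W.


COP = 255.4320 / 56.5700 = 4.5153
W = 14.2020 / 4.5153 = 3.1453 kW

COP = 4.5153, W = 3.1453 kW


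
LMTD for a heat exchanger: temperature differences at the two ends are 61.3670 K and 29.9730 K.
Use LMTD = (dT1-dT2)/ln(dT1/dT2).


dT1/dT2 = 2.0474
ln(dT1/dT2) = 0.7166
LMTD = 31.3940 / 0.7166 = 43.8112 K

43.8112 K


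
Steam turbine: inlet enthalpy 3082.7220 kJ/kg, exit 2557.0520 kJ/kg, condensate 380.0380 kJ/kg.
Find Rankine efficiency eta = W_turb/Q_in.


W = 525.6700 kJ/kg
Q_in = 2702.6840 kJ/kg
eta = 0.1945 = 19.4499%

eta = 19.4499%


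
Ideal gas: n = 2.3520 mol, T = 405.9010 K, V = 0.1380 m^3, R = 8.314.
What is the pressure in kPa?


P = nRT/V = 2.3520 * 8.314 * 405.9010 / 0.1380
= 7937.2025 / 0.1380 = 57515.9599 Pa = 57.5160 kPa

57.5160 kPa


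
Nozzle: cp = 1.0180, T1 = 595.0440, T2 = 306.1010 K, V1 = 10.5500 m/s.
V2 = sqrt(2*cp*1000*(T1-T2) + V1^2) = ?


dT = 288.9430 K
2*cp*1000*dT = 588287.9480
V1^2 = 111.3025
V2 = sqrt(588399.2505) = 767.0719 m/s

767.0719 m/s


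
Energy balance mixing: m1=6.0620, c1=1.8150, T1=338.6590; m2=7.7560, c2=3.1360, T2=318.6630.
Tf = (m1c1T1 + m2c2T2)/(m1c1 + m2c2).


num = 11476.8873
den = 35.3253
Tf = 324.8910 K

324.8910 K


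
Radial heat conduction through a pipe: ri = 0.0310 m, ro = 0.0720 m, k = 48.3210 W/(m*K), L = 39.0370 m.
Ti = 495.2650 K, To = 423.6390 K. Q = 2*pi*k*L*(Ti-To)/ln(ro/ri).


dT = 71.6260 K
ln(ro/ri) = 0.8427
Q = 2*pi*48.3210*39.0370*71.6260 / 0.8427 = 1007397.3119 W

1007397.3119 W


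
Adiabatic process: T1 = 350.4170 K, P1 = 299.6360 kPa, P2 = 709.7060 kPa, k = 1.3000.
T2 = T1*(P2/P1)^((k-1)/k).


(k-1)/k = 0.2308
(P2/P1)^exp = 1.2202
T2 = 350.4170 * 1.2202 = 427.5675 K

427.5675 K


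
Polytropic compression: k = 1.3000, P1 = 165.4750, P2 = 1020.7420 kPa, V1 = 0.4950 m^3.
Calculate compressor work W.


(k-1)/k = 0.2308
(P2/P1)^exp = 1.5218
W = 4.3333 * 165.4750 * 0.4950 * (1.5218 - 1) = 185.2004 kJ

185.2004 kJ


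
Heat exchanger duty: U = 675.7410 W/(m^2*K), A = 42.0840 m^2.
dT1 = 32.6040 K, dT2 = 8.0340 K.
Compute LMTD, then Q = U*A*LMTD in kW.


LMTD = 17.5406 K
Q = 675.7410 * 42.0840 * 17.5406 = 498816.7743 W = 498.8168 kW

498.8168 kW


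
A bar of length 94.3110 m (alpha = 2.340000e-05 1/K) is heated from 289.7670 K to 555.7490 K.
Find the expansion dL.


dT = 265.9820 K
dL = 2.340000e-05 * 94.3110 * 265.9820 = 0.586990 m
L_final = 94.897990 m

dL = 0.586990 m


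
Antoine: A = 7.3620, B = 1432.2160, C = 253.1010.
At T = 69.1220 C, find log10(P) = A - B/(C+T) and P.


C+T = 322.2230
B/(C+T) = 4.4448
log10(P) = 7.3620 - 4.4448 = 2.9172
P = 10^2.9172 = 826.4231 mmHg

826.4231 mmHg


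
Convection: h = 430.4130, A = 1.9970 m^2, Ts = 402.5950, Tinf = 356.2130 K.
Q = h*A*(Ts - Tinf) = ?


dT = 46.3820 K
Q = 430.4130 * 1.9970 * 46.3820 = 39866.9413 W

39866.9413 W


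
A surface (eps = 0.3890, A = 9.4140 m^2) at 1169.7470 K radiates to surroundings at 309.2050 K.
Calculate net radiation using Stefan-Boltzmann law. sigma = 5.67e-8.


T^4 = 1.8723e+12
Tsurr^4 = 9.1408e+09
Q = 0.3890 * 5.67e-8 * 9.4140 * 1.8631e+12 = 386855.7851 W

386855.7851 W


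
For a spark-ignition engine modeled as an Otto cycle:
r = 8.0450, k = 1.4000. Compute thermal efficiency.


r^(k-1) = 2.3026
eta = 1 - 1/2.3026 = 0.5657 = 56.5700%

56.5700%


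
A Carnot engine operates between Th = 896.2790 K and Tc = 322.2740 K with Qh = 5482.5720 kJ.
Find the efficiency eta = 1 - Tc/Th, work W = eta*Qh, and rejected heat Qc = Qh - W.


eta = 1 - 322.2740/896.2790 = 0.6404
W = 0.6404 * 5482.5720 = 3511.2099 kJ
Qc = 5482.5720 - 3511.2099 = 1971.3621 kJ

eta = 64.0431%, W = 3511.2099 kJ, Qc = 1971.3621 kJ


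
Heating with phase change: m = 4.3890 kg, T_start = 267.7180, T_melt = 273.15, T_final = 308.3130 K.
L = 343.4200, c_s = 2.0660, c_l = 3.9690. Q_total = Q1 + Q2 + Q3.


Q1 (sensible, solid) = 4.3890 * 2.0660 * 5.4320 = 49.2556 kJ
Q2 (latent) = 4.3890 * 343.4200 = 1507.2704 kJ
Q3 (sensible, liquid) = 4.3890 * 3.9690 * 35.1630 = 612.5374 kJ
Q_total = 2169.0634 kJ

2169.0634 kJ


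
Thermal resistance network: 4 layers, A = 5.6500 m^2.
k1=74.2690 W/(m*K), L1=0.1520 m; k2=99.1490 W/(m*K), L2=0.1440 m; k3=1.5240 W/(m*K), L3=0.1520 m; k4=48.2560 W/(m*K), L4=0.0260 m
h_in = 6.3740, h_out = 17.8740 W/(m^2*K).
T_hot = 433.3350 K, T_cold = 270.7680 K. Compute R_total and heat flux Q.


R_conv_in = 1/(6.3740*5.6500) = 0.0278
R_1 = 0.1520/(74.2690*5.6500) = 0.0004
R_2 = 0.1440/(99.1490*5.6500) = 0.0003
R_3 = 0.1520/(1.5240*5.6500) = 0.0177
R_4 = 0.0260/(48.2560*5.6500) = 9.5362e-05
R_conv_out = 1/(17.8740*5.6500) = 0.0099
R_total = 0.0560 K/W
Q = 162.5670 / 0.0560 = 2901.0581 W

R_total = 0.0560 K/W, Q = 2901.0581 W


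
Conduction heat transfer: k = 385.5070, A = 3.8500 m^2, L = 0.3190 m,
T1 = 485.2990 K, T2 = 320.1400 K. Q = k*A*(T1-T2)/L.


dT = 165.1590 K
Q = 385.5070 * 3.8500 * 165.1590 / 0.3190 = 768430.4384 W

768430.4384 W


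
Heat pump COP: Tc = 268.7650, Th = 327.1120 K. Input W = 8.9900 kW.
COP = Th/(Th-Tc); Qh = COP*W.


COP = 327.1120 / 58.3470 = 5.6063
Qh = 5.6063 * 8.9900 = 50.4008 kW

COP = 5.6063, Qh = 50.4008 kW


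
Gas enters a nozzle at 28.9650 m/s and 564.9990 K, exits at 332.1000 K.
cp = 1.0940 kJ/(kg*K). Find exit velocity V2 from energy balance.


dT = 232.8990 K
2*cp*1000*dT = 509583.0120
V1^2 = 838.9712
V2 = sqrt(510421.9832) = 714.4382 m/s

714.4382 m/s


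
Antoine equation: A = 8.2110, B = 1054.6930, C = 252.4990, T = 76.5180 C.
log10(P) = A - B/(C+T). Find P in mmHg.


C+T = 329.0170
B/(C+T) = 3.2056
log10(P) = 8.2110 - 3.2056 = 5.0054
P = 10^5.0054 = 101253.9184 mmHg

101253.9184 mmHg


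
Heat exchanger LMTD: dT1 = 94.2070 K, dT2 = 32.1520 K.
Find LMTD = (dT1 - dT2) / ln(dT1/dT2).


dT1/dT2 = 2.9301
ln(dT1/dT2) = 1.0750
LMTD = 62.0550 / 1.0750 = 57.7245 K

57.7245 K


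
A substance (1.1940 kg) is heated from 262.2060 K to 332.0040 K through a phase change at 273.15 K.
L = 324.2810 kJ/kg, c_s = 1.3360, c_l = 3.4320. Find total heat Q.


Q1 (sensible, solid) = 1.1940 * 1.3360 * 10.9440 = 17.4577 kJ
Q2 (latent) = 1.1940 * 324.2810 = 387.1915 kJ
Q3 (sensible, liquid) = 1.1940 * 3.4320 * 58.8540 = 241.1724 kJ
Q_total = 645.8216 kJ

645.8216 kJ


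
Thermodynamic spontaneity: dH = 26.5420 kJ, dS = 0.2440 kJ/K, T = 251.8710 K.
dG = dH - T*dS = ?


T*dS = 251.8710 * 0.2440 = 61.4565 kJ
dG = 26.5420 - 61.4565 = -34.9145 kJ (spontaneous)

dG = -34.9145 kJ, spontaneous


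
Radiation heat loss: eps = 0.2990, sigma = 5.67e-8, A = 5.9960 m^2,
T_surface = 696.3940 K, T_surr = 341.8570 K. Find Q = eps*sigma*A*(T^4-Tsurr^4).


T^4 = 2.3519e+11
Tsurr^4 = 1.3658e+10
Q = 0.2990 * 5.67e-8 * 5.9960 * 2.2153e+11 = 22519.2651 W

22519.2651 W


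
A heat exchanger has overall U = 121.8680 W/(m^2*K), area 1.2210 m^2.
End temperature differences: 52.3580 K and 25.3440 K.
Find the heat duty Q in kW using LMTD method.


LMTD = 37.2318 K
Q = 121.8680 * 1.2210 * 37.2318 = 5540.1214 W = 5.5401 kW

5.5401 kW


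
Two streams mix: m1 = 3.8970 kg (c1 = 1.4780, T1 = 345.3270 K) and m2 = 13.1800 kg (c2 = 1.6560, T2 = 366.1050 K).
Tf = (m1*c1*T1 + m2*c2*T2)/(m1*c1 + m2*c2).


num = 9979.6397
den = 27.5858
Tf = 361.7667 K

361.7667 K


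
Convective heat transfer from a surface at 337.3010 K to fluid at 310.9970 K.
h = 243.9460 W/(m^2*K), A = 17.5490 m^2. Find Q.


dT = 26.3040 K
Q = 243.9460 * 17.5490 * 26.3040 = 112607.6437 W

112607.6437 W


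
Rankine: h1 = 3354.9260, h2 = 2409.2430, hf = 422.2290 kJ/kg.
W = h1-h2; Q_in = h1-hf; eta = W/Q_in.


W = 945.6830 kJ/kg
Q_in = 2932.6970 kJ/kg
eta = 0.3225 = 32.2462%

eta = 32.2462%


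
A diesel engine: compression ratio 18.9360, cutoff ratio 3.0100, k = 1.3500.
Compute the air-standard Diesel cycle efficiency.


r^(k-1) = 2.7993
rc^k = 4.4265
eta = 0.5489 = 54.8897%

54.8897%


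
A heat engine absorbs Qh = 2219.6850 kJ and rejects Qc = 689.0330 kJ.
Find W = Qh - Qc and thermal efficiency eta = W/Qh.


W = 2219.6850 - 689.0330 = 1530.6520 kJ
eta = 1530.6520 / 2219.6850 = 0.6896 = 68.9581%

W = 1530.6520 kJ, eta = 68.9581%


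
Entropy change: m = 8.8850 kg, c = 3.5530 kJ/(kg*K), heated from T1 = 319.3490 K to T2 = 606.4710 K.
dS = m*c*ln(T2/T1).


T2/T1 = 1.8991
ln(T2/T1) = 0.6414
dS = 8.8850 * 3.5530 * 0.6414 = 20.2471 kJ/K

20.2471 kJ/K


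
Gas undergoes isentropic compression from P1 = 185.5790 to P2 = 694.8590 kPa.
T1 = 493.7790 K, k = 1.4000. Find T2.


(k-1)/k = 0.2857
(P2/P1)^exp = 1.4582
T2 = 493.7790 * 1.4582 = 720.0323 K

720.0323 K


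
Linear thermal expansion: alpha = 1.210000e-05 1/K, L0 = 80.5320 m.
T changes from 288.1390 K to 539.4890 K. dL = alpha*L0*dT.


dT = 251.3500 K
dL = 1.210000e-05 * 80.5320 * 251.3500 = 0.244925 m
L_final = 80.776925 m

dL = 0.244925 m


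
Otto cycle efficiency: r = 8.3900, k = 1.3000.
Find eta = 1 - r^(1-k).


r^(k-1) = 1.8929
eta = 1 - 1/1.8929 = 0.4717 = 47.1711%

47.1711%


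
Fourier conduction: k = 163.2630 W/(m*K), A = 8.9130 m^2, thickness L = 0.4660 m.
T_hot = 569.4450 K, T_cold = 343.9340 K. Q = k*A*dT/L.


dT = 225.5110 K
Q = 163.2630 * 8.9130 * 225.5110 / 0.4660 = 704195.9016 W

704195.9016 W


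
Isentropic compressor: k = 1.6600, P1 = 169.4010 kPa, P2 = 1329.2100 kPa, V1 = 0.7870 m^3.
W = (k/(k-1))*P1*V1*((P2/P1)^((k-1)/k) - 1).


(k-1)/k = 0.3976
(P2/P1)^exp = 2.2684
W = 2.5152 * 169.4010 * 0.7870 * (2.2684 - 1) = 425.3076 kJ

425.3076 kJ


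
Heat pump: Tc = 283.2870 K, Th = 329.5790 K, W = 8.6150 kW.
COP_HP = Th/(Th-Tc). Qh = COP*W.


COP = 329.5790 / 46.2920 = 7.1196
Qh = 7.1196 * 8.6150 = 61.3351 kW

COP = 7.1196, Qh = 61.3351 kW


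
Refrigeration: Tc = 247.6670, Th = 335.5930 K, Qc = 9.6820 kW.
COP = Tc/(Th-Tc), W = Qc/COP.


COP = 247.6670 / 87.9260 = 2.8168
W = 9.6820 / 2.8168 = 3.4373 kW

COP = 2.8168, W = 3.4373 kW


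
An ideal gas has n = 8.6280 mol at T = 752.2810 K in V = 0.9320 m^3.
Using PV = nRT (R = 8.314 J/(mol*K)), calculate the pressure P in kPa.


P = nRT/V = 8.6280 * 8.314 * 752.2810 / 0.9320
= 53963.5174 / 0.9320 = 57900.7698 Pa = 57.9008 kPa

57.9008 kPa


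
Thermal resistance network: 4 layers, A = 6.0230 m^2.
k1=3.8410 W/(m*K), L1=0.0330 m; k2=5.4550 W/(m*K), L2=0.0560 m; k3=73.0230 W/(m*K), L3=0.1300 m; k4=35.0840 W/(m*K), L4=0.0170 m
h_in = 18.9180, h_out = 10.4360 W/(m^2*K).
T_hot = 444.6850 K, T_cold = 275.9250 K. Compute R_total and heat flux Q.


R_conv_in = 1/(18.9180*6.0230) = 0.0088
R_1 = 0.0330/(3.8410*6.0230) = 0.0014
R_2 = 0.0560/(5.4550*6.0230) = 0.0017
R_3 = 0.1300/(73.0230*6.0230) = 0.0003
R_4 = 0.0170/(35.0840*6.0230) = 8.0450e-05
R_conv_out = 1/(10.4360*6.0230) = 0.0159
R_total = 0.0282 K/W
Q = 168.7600 / 0.0282 = 5985.9690 W

R_total = 0.0282 K/W, Q = 5985.9690 W


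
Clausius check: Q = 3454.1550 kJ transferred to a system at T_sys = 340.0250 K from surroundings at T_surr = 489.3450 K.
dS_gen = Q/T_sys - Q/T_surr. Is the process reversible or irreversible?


dS_sys = 3454.1550/340.0250 = 10.1585 kJ/K
dS_surr = -3454.1550/489.3450 = -7.0587 kJ/K
dS_gen = 10.1585 - 7.0587 = 3.0998 kJ/K (irreversible)

dS_gen = 3.0998 kJ/K, irreversible


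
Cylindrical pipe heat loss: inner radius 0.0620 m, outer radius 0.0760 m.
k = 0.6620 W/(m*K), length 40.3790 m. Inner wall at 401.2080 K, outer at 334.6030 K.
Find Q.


dT = 66.6050 K
ln(ro/ri) = 0.2036
Q = 2*pi*0.6620*40.3790*66.6050 / 0.2036 = 54944.5606 W

54944.5606 W


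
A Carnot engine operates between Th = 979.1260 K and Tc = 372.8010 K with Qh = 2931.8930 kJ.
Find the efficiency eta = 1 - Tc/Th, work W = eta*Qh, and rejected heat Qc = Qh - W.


eta = 1 - 372.8010/979.1260 = 0.6193
W = 0.6193 * 2931.8930 = 1815.5784 kJ
Qc = 2931.8930 - 1815.5784 = 1116.3146 kJ

eta = 61.9251%, W = 1815.5784 kJ, Qc = 1116.3146 kJ


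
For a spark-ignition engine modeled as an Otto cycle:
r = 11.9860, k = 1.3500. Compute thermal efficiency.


r^(k-1) = 2.3853
eta = 1 - 1/2.3853 = 0.5808 = 58.0759%

58.0759%


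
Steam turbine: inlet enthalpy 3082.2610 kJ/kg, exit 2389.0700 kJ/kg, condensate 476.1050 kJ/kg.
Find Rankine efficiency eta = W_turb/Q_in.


W = 693.1910 kJ/kg
Q_in = 2606.1560 kJ/kg
eta = 0.2660 = 26.5982%

eta = 26.5982%


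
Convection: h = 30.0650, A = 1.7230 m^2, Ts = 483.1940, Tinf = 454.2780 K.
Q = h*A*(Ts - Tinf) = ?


dT = 28.9160 K
Q = 30.0650 * 1.7230 * 28.9160 = 1497.9065 W

1497.9065 W


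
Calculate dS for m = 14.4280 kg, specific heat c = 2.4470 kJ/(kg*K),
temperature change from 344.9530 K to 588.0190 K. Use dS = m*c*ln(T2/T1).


T2/T1 = 1.7046
ln(T2/T1) = 0.5334
dS = 14.4280 * 2.4470 * 0.5334 = 18.8301 kJ/K

18.8301 kJ/K


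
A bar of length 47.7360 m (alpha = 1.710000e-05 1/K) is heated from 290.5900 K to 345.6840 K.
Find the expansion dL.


dT = 55.0940 K
dL = 1.710000e-05 * 47.7360 * 55.0940 = 0.044972 m
L_final = 47.780972 m

dL = 0.044972 m


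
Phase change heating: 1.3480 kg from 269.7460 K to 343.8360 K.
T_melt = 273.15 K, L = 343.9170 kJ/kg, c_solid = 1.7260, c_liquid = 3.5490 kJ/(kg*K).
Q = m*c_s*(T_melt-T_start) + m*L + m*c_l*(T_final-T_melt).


Q1 (sensible, solid) = 1.3480 * 1.7260 * 3.4040 = 7.9199 kJ
Q2 (latent) = 1.3480 * 343.9170 = 463.6001 kJ
Q3 (sensible, liquid) = 1.3480 * 3.5490 * 70.6860 = 338.1655 kJ
Q_total = 809.6855 kJ

809.6855 kJ


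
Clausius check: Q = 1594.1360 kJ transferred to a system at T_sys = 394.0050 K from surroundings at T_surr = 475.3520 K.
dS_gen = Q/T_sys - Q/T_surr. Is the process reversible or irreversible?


dS_sys = 1594.1360/394.0050 = 4.0460 kJ/K
dS_surr = -1594.1360/475.3520 = -3.3536 kJ/K
dS_gen = 4.0460 - 3.3536 = 0.6924 kJ/K (irreversible)

dS_gen = 0.6924 kJ/K, irreversible


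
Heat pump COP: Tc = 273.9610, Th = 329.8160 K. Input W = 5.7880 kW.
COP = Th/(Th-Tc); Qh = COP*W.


COP = 329.8160 / 55.8550 = 5.9049
Qh = 5.9049 * 5.7880 = 34.1773 kW

COP = 5.9049, Qh = 34.1773 kW


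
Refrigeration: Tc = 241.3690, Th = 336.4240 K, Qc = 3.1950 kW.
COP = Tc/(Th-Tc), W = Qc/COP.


COP = 241.3690 / 95.0550 = 2.5393
W = 3.1950 / 2.5393 = 1.2582 kW

COP = 2.5393, W = 1.2582 kW


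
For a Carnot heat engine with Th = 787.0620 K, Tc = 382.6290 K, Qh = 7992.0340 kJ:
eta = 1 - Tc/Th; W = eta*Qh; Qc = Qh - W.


eta = 1 - 382.6290/787.0620 = 0.5139
W = 0.5139 * 7992.0340 = 4106.7188 kJ
Qc = 7992.0340 - 4106.7188 = 3885.3152 kJ

eta = 51.3852%, W = 4106.7188 kJ, Qc = 3885.3152 kJ


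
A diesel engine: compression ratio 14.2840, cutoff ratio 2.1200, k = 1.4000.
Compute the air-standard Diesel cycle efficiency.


r^(k-1) = 2.8969
rc^k = 2.8633
eta = 0.5898 = 58.9794%

58.9794%


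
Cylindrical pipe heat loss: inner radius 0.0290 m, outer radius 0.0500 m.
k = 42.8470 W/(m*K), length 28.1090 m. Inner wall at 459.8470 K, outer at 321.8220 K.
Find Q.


dT = 138.0250 K
ln(ro/ri) = 0.5447
Q = 2*pi*42.8470*28.1090*138.0250 / 0.5447 = 1917451.5420 W

1917451.5420 W


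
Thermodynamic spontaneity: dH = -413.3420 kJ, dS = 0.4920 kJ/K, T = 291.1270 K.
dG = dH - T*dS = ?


T*dS = 291.1270 * 0.4920 = 143.2345 kJ
dG = -413.3420 - 143.2345 = -556.5765 kJ (spontaneous)

dG = -556.5765 kJ, spontaneous


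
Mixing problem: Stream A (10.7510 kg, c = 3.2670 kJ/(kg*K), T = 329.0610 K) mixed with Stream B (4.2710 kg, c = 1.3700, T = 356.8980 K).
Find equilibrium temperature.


num = 13646.0862
den = 40.9748
Tf = 333.0362 K

333.0362 K


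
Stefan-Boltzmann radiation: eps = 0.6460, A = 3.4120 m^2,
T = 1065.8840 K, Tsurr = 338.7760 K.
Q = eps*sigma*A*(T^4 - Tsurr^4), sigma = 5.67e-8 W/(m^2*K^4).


T^4 = 1.2907e+12
Tsurr^4 = 1.3172e+10
Q = 0.6460 * 5.67e-8 * 3.4120 * 1.2776e+12 = 159664.9724 W

159664.9724 W


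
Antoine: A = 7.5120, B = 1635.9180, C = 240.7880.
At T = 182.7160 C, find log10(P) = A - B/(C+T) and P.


C+T = 423.5040
B/(C+T) = 3.8628
log10(P) = 7.5120 - 3.8628 = 3.6492
P = 10^3.6492 = 4458.4517 mmHg

4458.4517 mmHg


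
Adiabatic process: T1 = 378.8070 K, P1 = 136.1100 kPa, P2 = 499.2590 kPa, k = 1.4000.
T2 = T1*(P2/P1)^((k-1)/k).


(k-1)/k = 0.2857
(P2/P1)^exp = 1.4497
T2 = 378.8070 * 1.4497 = 549.1429 K

549.1429 K


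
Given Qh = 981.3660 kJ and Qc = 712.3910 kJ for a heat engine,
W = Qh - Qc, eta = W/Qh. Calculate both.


W = 981.3660 - 712.3910 = 268.9750 kJ
eta = 268.9750 / 981.3660 = 0.2741 = 27.4082%

W = 268.9750 kJ, eta = 27.4082%


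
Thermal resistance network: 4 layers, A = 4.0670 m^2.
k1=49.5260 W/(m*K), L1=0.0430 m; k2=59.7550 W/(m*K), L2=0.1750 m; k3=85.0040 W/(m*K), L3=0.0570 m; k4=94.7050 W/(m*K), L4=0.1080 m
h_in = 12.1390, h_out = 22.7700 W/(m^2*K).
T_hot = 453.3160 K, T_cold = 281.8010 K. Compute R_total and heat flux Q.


R_conv_in = 1/(12.1390*4.0670) = 0.0203
R_1 = 0.0430/(49.5260*4.0670) = 0.0002
R_2 = 0.1750/(59.7550*4.0670) = 0.0007
R_3 = 0.0570/(85.0040*4.0670) = 0.0002
R_4 = 0.1080/(94.7050*4.0670) = 0.0003
R_conv_out = 1/(22.7700*4.0670) = 0.0108
R_total = 0.0324 K/W
Q = 171.5150 / 0.0324 = 5288.3135 W

R_total = 0.0324 K/W, Q = 5288.3135 W
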